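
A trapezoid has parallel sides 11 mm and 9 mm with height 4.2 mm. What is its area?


Shape: trapezoid
Parallel sides a = 11 mm, b = 9 mm; Height h = 4.2 mm
Formula: A = (a + b) * h / 2
a + b = 11 + 9 = 20
A = 20 * 4.2 / 2
A = 84 / 2
A = 42
42 mm^2


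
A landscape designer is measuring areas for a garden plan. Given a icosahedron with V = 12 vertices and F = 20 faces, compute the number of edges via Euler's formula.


Polyhedron: icosahedron
Euler's formula for convex polyhedra: V - E + F = 2
Given: V = 12 vertices and F = 20 faces
Solve for E:
E = V + F - 2 = 12 + 20 - 2 = 30
30 edges


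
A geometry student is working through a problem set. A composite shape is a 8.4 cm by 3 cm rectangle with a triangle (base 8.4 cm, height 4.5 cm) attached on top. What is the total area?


Composite shape: rectangle + triangle
Rectangle area = 8.4 * 3 = 25.2
Triangle area = 0.5 * 8.4 * 4.5 = 18.9
Total = 25.2 + 18.9
Total = 44.1
44.1 cm^2


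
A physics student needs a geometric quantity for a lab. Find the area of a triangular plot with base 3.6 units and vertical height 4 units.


Shape: triangle
Base b = 3.6 units, Height h = 4 units
Formula: A = (1/2) * b * h
A = 0.5 * 3.6 * 4
A = 0.5 * 14.4
A = 7.2
7.2 units^2


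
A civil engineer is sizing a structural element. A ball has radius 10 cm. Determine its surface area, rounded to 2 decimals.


Shape: sphere
Radius r = 10 cm
Formula: SA = 4 * pi * r^2
r^2 = 100
SA = 4 * pi * 100
SA = 400 * pi
SA = 1256.64
1256.64 cm^2


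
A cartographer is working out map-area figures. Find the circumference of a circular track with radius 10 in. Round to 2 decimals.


Shape: circle
Radius r = 10 in
Formula: C = 2 * pi * r
C = 2 * pi * 10
C = 20 * pi
C = 62.83
62.83 in


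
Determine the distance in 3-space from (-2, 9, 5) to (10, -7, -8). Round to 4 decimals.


3D distance between two points
P1 = (-2, 9, 5), P2 = (10, -7, -8)
Formula: d = sqrt((x2-x1)^2 + (y2-y1)^2 + (z2-z1)^2)
dx = 10 - -2 = 12
dy = -7 - 9 = -16
dz = -8 - 5 = -13
dx^2 + dy^2 + dz^2 = 144 + 256 + 169 = 569
d = sqrt(569)
d = 23.8537
23.8537 units


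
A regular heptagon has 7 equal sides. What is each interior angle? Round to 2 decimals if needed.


Shape: regular heptagon (7 sides)
Formula: interior angle = (n - 2) * 180 / n
(n - 2) = 5
(n - 2) * 180 = 900
angle = 900 / 7
angle = 128.57
128.57 degrees


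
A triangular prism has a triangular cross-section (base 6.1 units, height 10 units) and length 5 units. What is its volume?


Shape: triangular prism
Triangle base = 6.1 units, triangle height = 10 units, prism length L = 5 units
Formula: V = (1/2 * b * h_tri) * L
Cross-section area = 0.5 * 6.1 * 10 = 30.5
V = 30.5 * 5
V = 152.5
152.5 units^3


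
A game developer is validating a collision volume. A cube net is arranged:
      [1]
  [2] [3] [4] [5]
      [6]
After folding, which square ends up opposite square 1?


Net: cross layout. Take square 3 as the base (bottom).
Fold the four squares in the horizontal row up around 3: 2 -> left, 4 -> right, 5 wraps to the top.
Fold 1 and 6 up from 3: 1 -> back, 6 -> front.
Opposite pairs are therefore: (1, 6), (2, 4), (3, 5).
Face 1 is opposite face 6.
face 6


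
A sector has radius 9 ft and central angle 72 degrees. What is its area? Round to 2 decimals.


Shape: circular sector
Radius r = 9 ft, Angle = 72 degrees
Formula: A = (angle/360) * pi * r^2
r^2 = 81
Fraction of circle = 72/360
A = (72/360) * pi * 81
A = 16.2 * pi
A = 50.89
50.89 ft^2


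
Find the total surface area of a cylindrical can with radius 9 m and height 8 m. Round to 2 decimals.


Shape: closed cylinder
Radius r = 9 m, Height h = 8 m
Formula: SA = 2*pi*r^2 + 2*pi*r*h = 2*pi*r*(r + h)
r + h = 17
2 * r * (r + h) = 2 * 9 * 17 = 306
SA = 306 * pi
SA = 961.33
961.33 m^2


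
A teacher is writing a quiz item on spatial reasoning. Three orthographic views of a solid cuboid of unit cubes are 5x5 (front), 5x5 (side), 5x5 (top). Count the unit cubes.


Orthographic views of a solid rectangular block:
Front view 5 x 5 -> length = 5, height = 5
Side view 5 x 5 -> width = 5, height = 5 (consistent)
Top view 5 x 5 -> confirms length = 5, width = 5
The block is 5 x 5 x 5.
Total unit cubes = 5 * 5 * 5 = 125
125 unit cubes


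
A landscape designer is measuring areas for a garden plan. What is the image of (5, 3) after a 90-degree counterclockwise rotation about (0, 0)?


Transformation: rotation about the origin
Original point: (5, 3)
Rule for 90 deg counterclockwise: (x, y) -> (-y, x)
Apply: (5, 3) -> (-3, 5)
(-3, 5)


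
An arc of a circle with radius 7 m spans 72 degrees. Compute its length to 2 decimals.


Shape: circular arc
Radius r = 7 m, Angle = 72 degrees
Formula: L = (angle/360) * 2 * pi * r
2 * pi * r = 14 * pi
L = (72/360) * 14 * pi
L = 2.8 * pi
L = 8.8
8.8 m


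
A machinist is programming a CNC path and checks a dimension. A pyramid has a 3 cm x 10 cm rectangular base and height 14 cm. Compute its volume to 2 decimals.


Shape: rectangular pyramid
Base: 3 cm x 10 cm, Height h = 14 cm
Formula: V = (1/3) * base_area * h
base_area = 3 * 10 = 30
base_area * h = 30 * 14 = 420
V = 420 / 3
V = 140
140 cm^3


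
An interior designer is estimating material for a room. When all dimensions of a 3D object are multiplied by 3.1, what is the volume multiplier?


Linear scale factor k = 3.1
Rule: under a linear scaling by k, volumes scale by k^3.
k^3 = 3.1 * 3.1 * 3.1
k^3 = 9.61 * 3.1
k^3 = 29.791
Volume scales by a factor of 29.791.
29.791 (dimensionless)


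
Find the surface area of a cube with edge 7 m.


Shape: cube
Side s = 7 m
A cube has 6 square faces.
Formula: SA = 6 * s^2
s^2 = 49
SA = 6 * 49
SA = 294
294 m^2


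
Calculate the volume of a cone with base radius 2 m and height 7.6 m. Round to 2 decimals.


Shape: cone
Radius r = 2 m, Height h = 7.6 m
Formula: V = (1/3) * pi * r^2 * h
r^2 = 4
pi * r^2 * h = pi * 4 * 7.6 = 30.4 * pi
V = 30.4 * pi / 3
V = 31.83
31.83 m^3


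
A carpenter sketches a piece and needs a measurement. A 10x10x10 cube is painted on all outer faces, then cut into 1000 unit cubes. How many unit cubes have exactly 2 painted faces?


Large cube: 10 x 10 x 10, cut into unit cubes.
n = 10, so n - 2 = 8
Cubes with 2 painted faces lie along the edges, excluding corners.
A cube has 12 edges; each contributes (n - 2) = 8 such cubes.
Count = 12 * 8 = 96
96 unit cubes


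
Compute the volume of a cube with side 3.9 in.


Shape: cube
Side s = 3.9 in
Formula: V = s^3
V = 3.9 * 3.9 * 3.9
V = 15.21 * 3.9
V = 59.319
59.319 in^3


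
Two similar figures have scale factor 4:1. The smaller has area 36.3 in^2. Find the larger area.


Linear scale factor k = 4
Original area = 36.3 in^2
Rule: under a linear scaling by k, areas scale by k^2.
k^2 = 4^2 = 16
New area = 36.3 * 16
New area = 580.8
580.8 in^2


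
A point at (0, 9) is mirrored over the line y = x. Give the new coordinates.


Transformation: reflection
Original point: (0, 9)
Rule for reflection over y = x: (x, y) -> (y, x)
Apply: (0, 9) -> (9, 0)
(9, 0)


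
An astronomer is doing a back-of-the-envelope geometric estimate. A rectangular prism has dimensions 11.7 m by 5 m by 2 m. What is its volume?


Shape: rectangular prism
l = 11.7 m, w = 5 m, h = 2 m
Formula: V = l * w * h
V = 11.7 * 5 * 2
V = 58.5 * 2
V = 117
117 m^3


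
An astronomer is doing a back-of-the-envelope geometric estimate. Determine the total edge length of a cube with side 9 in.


Shape: cube
Side s = 9 in
A cube has 12 edges, all equal.
Formula: total edge length = 12 * s
Total = 12 * 9
Total = 108
108 in


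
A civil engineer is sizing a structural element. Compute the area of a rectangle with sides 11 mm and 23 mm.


Shape: rectangle
Length l = 11 mm, Width w = 23 mm
Formula: A = l * w
A = 11 * 23
A = 253
253 mm^2


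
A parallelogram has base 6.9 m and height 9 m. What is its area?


Shape: parallelogram
Base b = 6.9 m, Height h = 9 m
Formula: A = b * h
A = 6.9 * 9
A = 62.1
62.1 m^2


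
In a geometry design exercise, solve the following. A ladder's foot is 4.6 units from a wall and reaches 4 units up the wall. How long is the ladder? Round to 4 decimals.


Shape: right triangle
Legs a = 4.6 units, b = 4 units
Formula: c = sqrt(a^2 + b^2)
a^2 = 21.16, b^2 = 16
a^2 + b^2 = 37.16
c = sqrt(37.16)
c = 6.0959
6.0959 units


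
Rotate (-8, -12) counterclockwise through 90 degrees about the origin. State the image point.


Transformation: rotation about the origin
Original point: (-8, -12)
Rule for 90 deg counterclockwise: (x, y) -> (-y, x)
Apply: (-8, -12) -> (12, -8)
(12, -8)


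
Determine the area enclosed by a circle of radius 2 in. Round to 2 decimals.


Shape: circle
Radius r = 2 in
Formula: A = pi * r^2
r^2 = 2^2 = 4
A = pi * 4
A = 12.57
12.57 in^2


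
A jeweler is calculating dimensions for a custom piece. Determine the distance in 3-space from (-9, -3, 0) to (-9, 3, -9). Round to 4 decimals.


3D distance between two points
P1 = (-9, -3, 0), P2 = (-9, 3, -9)
Formula: d = sqrt((x2-x1)^2 + (y2-y1)^2 + (z2-z1)^2)
dx = -9 - -9 = 0
dy = 3 - -3 = 6
dz = -9 - 0 = -9
dx^2 + dy^2 + dz^2 = 0 + 36 + 81 = 117
d = sqrt(117)
d = 10.8167
10.8167 units


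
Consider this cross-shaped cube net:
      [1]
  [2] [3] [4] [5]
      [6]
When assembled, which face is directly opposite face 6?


Net: cross layout. Take square 3 as the base (bottom).
Fold the four squares in the horizontal row up around 3: 2 -> left, 4 -> right, 5 wraps to the top.
Fold 1 and 6 up from 3: 1 -> back, 6 -> front.
Opposite pairs are therefore: (1, 6), (2, 4), (3, 5).
Face 6 is opposite face 1.
face 1


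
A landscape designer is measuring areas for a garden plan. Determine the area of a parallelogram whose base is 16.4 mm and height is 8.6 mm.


Shape: parallelogram
Base b = 16.4 mm, Height h = 8.6 mm
Formula: A = b * h
A = 16.4 * 8.6
A = 141.04
141.04 mm^2


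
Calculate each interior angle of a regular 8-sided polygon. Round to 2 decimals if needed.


Shape: regular octagon (8 sides)
Formula: interior angle = (n - 2) * 180 / n
(n - 2) = 6
(n - 2) * 180 = 1080
angle = 1080 / 8
angle = 135
135 degrees


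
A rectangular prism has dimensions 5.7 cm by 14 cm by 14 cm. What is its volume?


Shape: rectangular prism
l = 5.7 cm, w = 14 cm, h = 14 cm
Formula: V = l * w * h
V = 5.7 * 14 * 14
V = 79.8 * 14
V = 1117.2
1117.2 cm^3


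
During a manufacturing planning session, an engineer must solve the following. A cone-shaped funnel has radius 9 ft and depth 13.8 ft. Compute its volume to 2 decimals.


Shape: cone
Radius r = 9 ft, Height h = 13.8 ft
Formula: V = (1/3) * pi * r^2 * h
r^2 = 81
pi * r^2 * h = pi * 81 * 13.8 = 1117.8 * pi
V = 1117.8 * pi / 3
V = 1170.56
1170.56 ft^3


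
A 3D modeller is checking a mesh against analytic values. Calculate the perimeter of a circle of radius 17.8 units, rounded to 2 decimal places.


Shape: circle
Radius r = 17.8 units
Formula: C = 2 * pi * r
C = 2 * pi * 17.8
C = 35.6 * pi
C = 111.84
111.84 units


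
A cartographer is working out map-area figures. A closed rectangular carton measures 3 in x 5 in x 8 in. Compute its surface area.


Shape: rectangular prism
l = 3 in, w = 5 in, h = 8 in
Formula: SA = 2(lw + lh + wh)
lw = 15, lh = 24, wh = 40
lw + lh + wh = 79
SA = 2 * 79
SA = 158
158 in^2


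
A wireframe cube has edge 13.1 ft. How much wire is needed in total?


Shape: cube
Side s = 13.1 ft
A cube has 12 edges, all equal.
Formula: total edge length = 12 * s
Total = 12 * 13.1
Total = 157.2
157.2 ft


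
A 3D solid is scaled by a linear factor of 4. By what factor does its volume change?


Linear scale factor k = 4
Rule: under a linear scaling by k, volumes scale by k^3.
k^3 = 4 * 4 * 4
k^3 = 16 * 4
k^3 = 64
Volume scales by a factor of 64.
64 (dimensionless)


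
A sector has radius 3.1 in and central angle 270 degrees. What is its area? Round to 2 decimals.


Shape: circular sector
Radius r = 3.1 in, Angle = 270 degrees
Formula: A = (angle/360) * pi * r^2
r^2 = 9.61
Fraction of circle = 270/360
A = (270/360) * pi * 9.61
A = 7.2075 * pi
A = 22.64
22.64 in^2


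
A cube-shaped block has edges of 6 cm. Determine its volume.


Shape: cube
Side s = 6 cm
Formula: V = s^3
V = 6 * 6 * 6
V = 36 * 6
V = 216
216 cm^3


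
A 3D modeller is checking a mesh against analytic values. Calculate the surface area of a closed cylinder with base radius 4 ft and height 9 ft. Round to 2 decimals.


Shape: closed cylinder
Radius r = 4 ft, Height h = 9 ft
Formula: SA = 2*pi*r^2 + 2*pi*r*h = 2*pi*r*(r + h)
r + h = 13
2 * r * (r + h) = 2 * 4 * 13 = 104
SA = 104 * pi
SA = 326.73
326.73 ft^2


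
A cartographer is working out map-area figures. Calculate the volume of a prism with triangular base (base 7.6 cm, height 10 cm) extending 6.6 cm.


Shape: triangular prism
Triangle base = 7.6 cm, triangle height = 10 cm, prism length L = 6.6 cm
Formula: V = (1/2 * b * h_tri) * L
Cross-section area = 0.5 * 7.6 * 10 = 38
V = 38 * 6.6
V = 250.8
250.8 cm^3


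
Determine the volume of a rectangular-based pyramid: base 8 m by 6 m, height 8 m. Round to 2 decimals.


Shape: rectangular pyramid
Base: 8 m x 6 m, Height h = 8 m
Formula: V = (1/3) * base_area * h
base_area = 8 * 6 = 48
base_area * h = 48 * 8 = 384
V = 384 / 3
V = 128
128 m^3


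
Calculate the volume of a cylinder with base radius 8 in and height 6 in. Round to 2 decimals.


Shape: cylinder
Radius r = 8 in, Height h = 6 in
Formula: V = pi * r^2 * h
r^2 = 64
V = pi * 64 * 6
V = 384 * pi
V = 1206.37
1206.37 in^3


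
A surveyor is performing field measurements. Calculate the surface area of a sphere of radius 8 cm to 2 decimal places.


Shape: sphere
Radius r = 8 cm
Formula: SA = 4 * pi * r^2
r^2 = 64
SA = 4 * pi * 64
SA = 256 * pi
SA = 804.25
804.25 cm^2


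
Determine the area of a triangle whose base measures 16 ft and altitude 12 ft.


Shape: triangle
Base b = 16 ft, Height h = 12 ft
Formula: A = (1/2) * b * h
A = 0.5 * 16 * 12
A = 0.5 * 192
A = 96
96 ft^2


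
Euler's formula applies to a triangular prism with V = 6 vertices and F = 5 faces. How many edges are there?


Polyhedron: triangular prism
Euler's formula for convex polyhedra: V - E + F = 2
Given: V = 6 vertices and F = 5 faces
Solve for E:
E = V + F - 2 = 6 + 5 - 2 = 9
9 edges


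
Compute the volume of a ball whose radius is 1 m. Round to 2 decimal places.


Shape: sphere
Radius r = 1 m
Formula: V = (4/3) * pi * r^3
r^3 = 1
(4/3) * 1 = 1.333333
V = 1.333333 * pi
V = 4.19
4.19 m^3


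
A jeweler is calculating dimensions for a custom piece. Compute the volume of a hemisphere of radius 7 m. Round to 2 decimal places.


Shape: hemisphere (half of a sphere)
Radius r = 7 m
Formula: V = (1/2) * (4/3) * pi * r^3 = (2/3) * pi * r^3
r^3 = 343
(2/3) * 343 = 228.666667
V = 228.666667 * pi
V = 718.38
718.38 m^3


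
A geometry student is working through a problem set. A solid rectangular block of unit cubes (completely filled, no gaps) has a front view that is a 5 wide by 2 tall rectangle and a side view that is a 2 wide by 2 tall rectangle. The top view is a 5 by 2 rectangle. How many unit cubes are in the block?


Orthographic views of a solid rectangular block:
Front view 5 x 2 -> length = 5, height = 2
Side view 2 x 2 -> width = 2, height = 2 (consistent)
Top view 5 x 2 -> confirms length = 5, width = 2
The block is 5 x 2 x 2.
Total unit cubes = 5 * 2 * 2 = 20
20 unit cubes


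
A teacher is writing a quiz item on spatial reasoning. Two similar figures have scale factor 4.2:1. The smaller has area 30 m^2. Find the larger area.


Linear scale factor k = 4.2
Original area = 30 m^2
Rule: under a linear scaling by k, areas scale by k^2.
k^2 = 4.2^2 = 17.64
New area = 30 * 17.64
New area = 529.2
529.2 m^2


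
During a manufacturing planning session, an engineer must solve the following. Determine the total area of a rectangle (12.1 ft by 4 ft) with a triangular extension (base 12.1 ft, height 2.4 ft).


Composite shape: rectangle + triangle
Rectangle area = 12.1 * 4 = 48.4
Triangle area = 0.5 * 12.1 * 2.4 = 14.52
Total = 48.4 + 14.52
Total = 62.92
62.92 ft^2


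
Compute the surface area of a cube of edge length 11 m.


Shape: cube
Side s = 11 m
A cube has 6 square faces.
Formula: SA = 6 * s^2
s^2 = 121
SA = 6 * 121
SA = 726
726 m^2


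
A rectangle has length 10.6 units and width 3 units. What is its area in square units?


Shape: rectangle
Length l = 10.6 units, Width w = 3 units
Formula: A = l * w
A = 10.6 * 3
A = 31.8
31.8 units^2


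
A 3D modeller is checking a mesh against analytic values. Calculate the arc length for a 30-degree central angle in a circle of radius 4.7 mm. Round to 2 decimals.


Shape: circular arc
Radius r = 4.7 mm, Angle = 30 degrees
Formula: L = (angle/360) * 2 * pi * r
2 * pi * r = 9.4 * pi
L = (30/360) * 9.4 * pi
L = 0.783333 * pi
L = 2.46
2.46 mm


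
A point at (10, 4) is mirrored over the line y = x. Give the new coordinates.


Transformation: reflection
Original point: (10, 4)
Rule for reflection over y = x: (x, y) -> (y, x)
Apply: (10, 4) -> (4, 10)
(4, 10)


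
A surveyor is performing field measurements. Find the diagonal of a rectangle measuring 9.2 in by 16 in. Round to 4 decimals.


Shape: rectangle (diagonal via Pythagoras)
Sides: 9.2 in and 16 in
Formula: d = sqrt(l^2 + w^2)
l^2 = 84.64, w^2 = 256
l^2 + w^2 = 340.64
d = sqrt(340.64)
d = 18.4564
18.4564 in


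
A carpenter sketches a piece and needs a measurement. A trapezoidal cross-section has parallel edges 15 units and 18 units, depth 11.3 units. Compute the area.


Shape: trapezoid
Parallel sides a = 15 units, b = 18 units; Height h = 11.3 units
Formula: A = (a + b) * h / 2
a + b = 15 + 18 = 33
A = 33 * 11.3 / 2
A = 372.9 / 2
A = 186.45
186.45 units^2


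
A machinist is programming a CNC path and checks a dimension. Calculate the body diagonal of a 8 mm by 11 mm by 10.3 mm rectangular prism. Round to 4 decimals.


Shape: rectangular box (space diagonal)
l = 8 mm, w = 11 mm, h = 10.3 mm
Visualize: the diagonal of the base, then a right triangle with that diagonal and the height.
Formula: d = sqrt(l^2 + w^2 + h^2)
l^2 + w^2 + h^2 = 64 + 121 + 106.09 = 291.09
d = sqrt(291.09)
d = 17.0614
17.0614 mm


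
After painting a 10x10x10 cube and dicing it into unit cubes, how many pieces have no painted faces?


Large cube: 10 x 10 x 10, cut into unit cubes.
n = 10, so n - 2 = 8
Unpainted cubes form the interior (n - 2)^3 block.
(n - 2)^3 = 8^3 = 512
512 unit cubes


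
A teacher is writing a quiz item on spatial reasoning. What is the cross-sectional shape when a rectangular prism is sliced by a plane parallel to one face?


Solid: rectangular prism
Cutting plane: parallel to one face
Visualize the intersection of the plane with the solid's surface.
The boundary of the cut region is a rectangle.
rectangle


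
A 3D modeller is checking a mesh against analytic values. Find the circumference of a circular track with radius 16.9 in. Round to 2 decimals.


Shape: circle
Radius r = 16.9 in
Formula: C = 2 * pi * r
C = 2 * pi * 16.9
C = 33.8 * pi
C = 106.19
106.19 in


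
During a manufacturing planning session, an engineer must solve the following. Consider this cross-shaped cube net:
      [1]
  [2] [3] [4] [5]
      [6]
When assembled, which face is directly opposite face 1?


Net: cross layout. Take square 3 as the base (bottom).
Fold the four squares in the horizontal row up around 3: 2 -> left, 4 -> right, 5 wraps to the top.
Fold 1 and 6 up from 3: 1 -> back, 6 -> front.
Opposite pairs are therefore: (1, 6), (2, 4), (3, 5).
Face 1 is opposite face 6.
face 6


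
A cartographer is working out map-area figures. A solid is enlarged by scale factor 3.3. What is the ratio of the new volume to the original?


Linear scale factor k = 3.3
Rule: under a linear scaling by k, volumes scale by k^3.
k^3 = 3.3 * 3.3 * 3.3
k^3 = 10.89 * 3.3
k^3 = 35.937
Volume scales by a factor of 35.937.
35.937 (dimensionless)


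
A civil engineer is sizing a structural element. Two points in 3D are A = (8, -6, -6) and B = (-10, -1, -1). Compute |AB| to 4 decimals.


3D distance between two points
P1 = (8, -6, -6), P2 = (-10, -1, -1)
Formula: d = sqrt((x2-x1)^2 + (y2-y1)^2 + (z2-z1)^2)
dx = -10 - 8 = -18
dy = -1 - -6 = 5
dz = -1 - -6 = 5
dx^2 + dy^2 + dz^2 = 324 + 25 + 25 = 374
d = sqrt(374)
d = 19.3391
19.3391 units


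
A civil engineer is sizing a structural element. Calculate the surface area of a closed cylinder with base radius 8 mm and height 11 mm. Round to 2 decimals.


Shape: closed cylinder
Radius r = 8 mm, Height h = 11 mm
Formula: SA = 2*pi*r^2 + 2*pi*r*h = 2*pi*r*(r + h)
r + h = 19
2 * r * (r + h) = 2 * 8 * 19 = 304
SA = 304 * pi
SA = 955.04
955.04 mm^2


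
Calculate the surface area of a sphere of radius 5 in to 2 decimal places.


Shape: sphere
Radius r = 5 in
Formula: SA = 4 * pi * r^2
r^2 = 25
SA = 4 * pi * 25
SA = 100 * pi
SA = 314.16
314.16 in^2


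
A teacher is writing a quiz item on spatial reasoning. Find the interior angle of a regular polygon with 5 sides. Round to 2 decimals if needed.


Shape: regular pentagon (5 sides)
Formula: interior angle = (n - 2) * 180 / n
(n - 2) = 3
(n - 2) * 180 = 540
angle = 540 / 5
angle = 108
108 degrees


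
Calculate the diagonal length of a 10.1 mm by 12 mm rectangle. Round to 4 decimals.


Shape: rectangle (diagonal via Pythagoras)
Sides: 10.1 mm and 12 mm
Formula: d = sqrt(l^2 + w^2)
l^2 = 102.01, w^2 = 144
l^2 + w^2 = 246.01
d = sqrt(246.01)
d = 15.6847
15.6847 mm


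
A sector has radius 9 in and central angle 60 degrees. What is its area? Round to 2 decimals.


Shape: circular sector
Radius r = 9 in, Angle = 60 degrees
Formula: A = (angle/360) * pi * r^2
r^2 = 81
Fraction of circle = 60/360
A = (60/360) * pi * 81
A = 13.5 * pi
A = 42.41
42.41 in^2


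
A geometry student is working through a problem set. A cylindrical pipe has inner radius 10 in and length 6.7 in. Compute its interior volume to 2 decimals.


Shape: cylinder
Radius r = 10 in, Height h = 6.7 in
Formula: V = pi * r^2 * h
r^2 = 100
V = pi * 100 * 6.7
V = 670 * pi
V = 2104.87
2104.87 in^3


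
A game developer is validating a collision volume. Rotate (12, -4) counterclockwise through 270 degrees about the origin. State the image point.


Transformation: rotation about the origin
Original point: (12, -4)
Rule for 270 deg counterclockwise: (x, y) -> (y, -x)
Apply: (12, -4) -> (-4, -12)
(-4, -12)


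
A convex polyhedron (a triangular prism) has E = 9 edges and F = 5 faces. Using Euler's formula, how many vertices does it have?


Polyhedron: triangular prism
Euler's formula for convex polyhedra: V - E + F = 2
Given: E = 9 edges and F = 5 faces
Solve for V:
V = 2 + E - F = 2 + 9 - 5 = 6
6 vertices


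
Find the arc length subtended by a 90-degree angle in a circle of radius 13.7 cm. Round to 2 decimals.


Shape: circular arc
Radius r = 13.7 cm, Angle = 90 degrees
Formula: L = (angle/360) * 2 * pi * r
2 * pi * r = 27.4 * pi
L = (90/360) * 27.4 * pi
L = 6.85 * pi
L = 21.52
21.52 cm


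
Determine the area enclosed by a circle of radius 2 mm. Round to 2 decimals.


Shape: circle
Radius r = 2 mm
Formula: A = pi * r^2
r^2 = 2^2 = 4
A = pi * 4
A = 12.57
12.57 mm^2


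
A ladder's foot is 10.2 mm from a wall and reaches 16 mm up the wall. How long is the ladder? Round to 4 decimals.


Shape: right triangle
Legs a = 10.2 mm, b = 16 mm
Formula: c = sqrt(a^2 + b^2)
a^2 = 104.04, b^2 = 256
a^2 + b^2 = 360.04
c = sqrt(360.04)
c = 18.9747
18.9747 mm


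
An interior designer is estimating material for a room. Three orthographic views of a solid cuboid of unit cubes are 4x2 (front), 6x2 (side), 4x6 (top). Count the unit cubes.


Orthographic views of a solid rectangular block:
Front view 4 x 2 -> length = 4, height = 2
Side view 6 x 2 -> width = 6, height = 2 (consistent)
Top view 4 x 6 -> confirms length = 4, width = 6
The block is 4 x 6 x 2.
Total unit cubes = 4 * 6 * 2 = 48
48 unit cubes


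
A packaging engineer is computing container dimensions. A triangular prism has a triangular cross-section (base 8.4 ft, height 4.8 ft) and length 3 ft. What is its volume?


Shape: triangular prism
Triangle base = 8.4 ft, triangle height = 4.8 ft, prism length L = 3 ft
Formula: V = (1/2 * b * h_tri) * L
Cross-section area = 0.5 * 8.4 * 4.8 = 20.16
V = 20.16 * 3
V = 60.48
60.48 ft^3


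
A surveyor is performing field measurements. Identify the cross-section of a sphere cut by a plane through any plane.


Solid: sphere
Cutting plane: through any plane
Visualize the intersection of the plane with the solid's surface.
The boundary of the cut region is a circle.
circle


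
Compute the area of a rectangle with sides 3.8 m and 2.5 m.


Shape: rectangle
Length l = 3.8 m, Width w = 2.5 m
Formula: A = l * w
A = 3.8 * 2.5
A = 9.5
9.5 m^2


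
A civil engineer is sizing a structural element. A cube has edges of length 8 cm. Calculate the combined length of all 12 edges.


Shape: cube
Side s = 8 cm
A cube has 12 edges, all equal.
Formula: total edge length = 12 * s
Total = 12 * 8
Total = 96
96 cm


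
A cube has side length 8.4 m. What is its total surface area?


Shape: cube
Side s = 8.4 m
A cube has 6 square faces.
Formula: SA = 6 * s^2
s^2 = 70.56
SA = 6 * 70.56
SA = 423.36
423.36 m^2


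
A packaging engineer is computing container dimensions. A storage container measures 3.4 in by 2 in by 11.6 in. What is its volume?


Shape: rectangular prism
l = 3.4 in, w = 2 in, h = 11.6 in
Formula: V = l * w * h
V = 3.4 * 2 * 11.6
V = 6.8 * 11.6
V = 78.88
78.88 in^3


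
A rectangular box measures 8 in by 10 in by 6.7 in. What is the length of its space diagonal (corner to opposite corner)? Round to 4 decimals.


Shape: rectangular box (space diagonal)
l = 8 in, w = 10 in, h = 6.7 in
Visualize: the diagonal of the base, then a right triangle with that diagonal and the height.
Formula: d = sqrt(l^2 + w^2 + h^2)
l^2 + w^2 + h^2 = 64 + 100 + 44.89 = 208.89
d = sqrt(208.89)
d = 14.453
14.453 in


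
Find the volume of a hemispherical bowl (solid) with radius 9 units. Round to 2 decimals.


Shape: hemisphere (half of a sphere)
Radius r = 9 units
Formula: V = (1/2) * (4/3) * pi * r^3 = (2/3) * pi * r^3
r^3 = 729
(2/3) * 729 = 486
V = 486 * pi
V = 1526.81
1526.81 units^3


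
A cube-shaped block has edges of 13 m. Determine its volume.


Shape: cube
Side s = 13 m
Formula: V = s^3
V = 13 * 13 * 13
V = 169 * 13
V = 2197
2197 m^3


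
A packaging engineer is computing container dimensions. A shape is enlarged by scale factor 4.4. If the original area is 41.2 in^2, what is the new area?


Linear scale factor k = 4.4
Original area = 41.2 in^2
Rule: under a linear scaling by k, areas scale by k^2.
k^2 = 4.4^2 = 19.36
New area = 41.2 * 19.36
New area = 797.632
797.632 in^2


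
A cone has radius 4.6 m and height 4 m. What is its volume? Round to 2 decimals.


Shape: cone
Radius r = 4.6 m, Height h = 4 m
Formula: V = (1/3) * pi * r^2 * h
r^2 = 21.16
pi * r^2 * h = pi * 21.16 * 4 = 84.64 * pi
V = 84.64 * pi / 3
V = 88.63
88.63 m^3


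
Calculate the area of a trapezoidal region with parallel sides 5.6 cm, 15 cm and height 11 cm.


Shape: trapezoid
Parallel sides a = 5.6 cm, b = 15 cm; Height h = 11 cm
Formula: A = (a + b) * h / 2
a + b = 5.6 + 15 = 20.6
A = 20.6 * 11 / 2
A = 226.6 / 2
A = 113.3
113.3 cm^2


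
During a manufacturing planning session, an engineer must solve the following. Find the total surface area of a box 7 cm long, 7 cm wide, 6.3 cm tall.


Shape: rectangular prism
l = 7 cm, w = 7 cm, h = 6.3 cm
Formula: SA = 2(lw + lh + wh)
lw = 49, lh = 44.1, wh = 44.1
lw + lh + wh = 137.2
SA = 2 * 137.2
SA = 274.4
274.4 cm^2


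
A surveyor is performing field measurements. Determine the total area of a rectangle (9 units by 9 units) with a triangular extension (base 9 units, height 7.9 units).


Composite shape: rectangle + triangle
Rectangle area = 9 * 9 = 81
Triangle area = 0.5 * 9 * 7.9 = 35.55
Total = 81 + 35.55
Total = 116.55
116.55 units^2


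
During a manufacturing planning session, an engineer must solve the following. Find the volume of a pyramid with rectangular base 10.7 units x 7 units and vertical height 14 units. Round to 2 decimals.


Shape: rectangular pyramid
Base: 10.7 units x 7 units, Height h = 14 units
Formula: V = (1/3) * base_area * h
base_area = 10.7 * 7 = 74.9
base_area * h = 74.9 * 14 = 1048.6
V = 1048.6 / 3
V = 349.53
349.53 units^3


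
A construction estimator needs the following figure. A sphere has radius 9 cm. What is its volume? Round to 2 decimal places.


Shape: sphere
Radius r = 9 cm
Formula: V = (4/3) * pi * r^3
r^3 = 729
(4/3) * 729 = 972
V = 972 * pi
V = 3053.63
3053.63 cm^3


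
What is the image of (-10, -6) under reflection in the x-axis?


Transformation: reflection
Original point: (-10, -6)
Rule for reflection over the x-axis: (x, y) -> (x, -y)
Apply: (-10, -6) -> (-10, 6)
(-10, 6)


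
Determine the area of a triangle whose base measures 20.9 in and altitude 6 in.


Shape: triangle
Base b = 20.9 in, Height h = 6 in
Formula: A = (1/2) * b * h
A = 0.5 * 20.9 * 6
A = 0.5 * 125.4
A = 62.7
62.7 in^2


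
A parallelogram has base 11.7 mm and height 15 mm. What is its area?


Shape: parallelogram
Base b = 11.7 mm, Height h = 15 mm
Formula: A = b * h
A = 11.7 * 15
A = 175.5
175.5 mm^2


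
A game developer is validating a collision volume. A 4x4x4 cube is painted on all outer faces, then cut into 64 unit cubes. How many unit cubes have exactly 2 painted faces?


Large cube: 4 x 4 x 4, cut into unit cubes.
n = 4, so n - 2 = 2
Cubes with 2 painted faces lie along the edges, excluding corners.
A cube has 12 edges; each contributes (n - 2) = 2 such cubes.
Count = 12 * 2 = 24
24 unit cubes


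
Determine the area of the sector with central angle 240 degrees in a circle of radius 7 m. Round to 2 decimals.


Shape: circular sector
Radius r = 7 m, Angle = 240 degrees
Formula: A = (angle/360) * pi * r^2
r^2 = 49
Fraction of circle = 240/360
A = (240/360) * pi * 49
A = 32.666667 * pi
A = 102.63
102.63 m^2


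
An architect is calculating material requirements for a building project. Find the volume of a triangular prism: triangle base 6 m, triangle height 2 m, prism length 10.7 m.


Shape: triangular prism
Triangle base = 6 m, triangle height = 2 m, prism length L = 10.7 m
Formula: V = (1/2 * b * h_tri) * L
Cross-section area = 0.5 * 6 * 2 = 6
V = 6 * 10.7
V = 64.2
64.2 m^3


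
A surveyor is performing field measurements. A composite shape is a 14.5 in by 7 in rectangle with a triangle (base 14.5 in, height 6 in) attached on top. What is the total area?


Composite shape: rectangle + triangle
Rectangle area = 14.5 * 7 = 101.5
Triangle area = 0.5 * 14.5 * 6 = 43.5
Total = 101.5 + 43.5
Total = 145
145 in^2


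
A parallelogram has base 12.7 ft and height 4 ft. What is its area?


Shape: parallelogram
Base b = 12.7 ft, Height h = 4 ft
Formula: A = b * h
A = 12.7 * 4
A = 50.8
50.8 ft^2


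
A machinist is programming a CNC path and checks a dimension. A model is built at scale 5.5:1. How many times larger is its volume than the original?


Linear scale factor k = 5.5
Rule: under a linear scaling by k, volumes scale by k^3.
k^3 = 5.5 * 5.5 * 5.5
k^3 = 30.25 * 5.5
k^3 = 166.375
Volume scales by a factor of 166.375.
166.375 (dimensionless)


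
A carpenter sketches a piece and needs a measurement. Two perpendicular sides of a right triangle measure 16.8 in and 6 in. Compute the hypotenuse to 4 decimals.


Shape: right triangle
Legs a = 16.8 in, b = 6 in
Formula: c = sqrt(a^2 + b^2)
a^2 = 282.24, b^2 = 36
a^2 + b^2 = 318.24
c = sqrt(318.24)
c = 17.8393
17.8393 in


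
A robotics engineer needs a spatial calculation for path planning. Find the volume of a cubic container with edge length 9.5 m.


Shape: cube
Side s = 9.5 m
Formula: V = s^3
V = 9.5 * 9.5 * 9.5
V = 90.25 * 9.5
V = 857.375
857.375 m^3


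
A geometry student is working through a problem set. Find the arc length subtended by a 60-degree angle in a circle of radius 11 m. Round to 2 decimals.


Shape: circular arc
Radius r = 11 m, Angle = 60 degrees
Formula: L = (angle/360) * 2 * pi * r
2 * pi * r = 22 * pi
L = (60/360) * 22 * pi
L = 3.666667 * pi
L = 11.52
11.52 m


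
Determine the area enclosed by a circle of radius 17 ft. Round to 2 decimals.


Shape: circle
Radius r = 17 ft
Formula: A = pi * r^2
r^2 = 17^2 = 289
A = pi * 289
A = 907.92
907.92 ft^2


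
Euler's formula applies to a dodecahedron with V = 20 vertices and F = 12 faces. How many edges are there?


Polyhedron: dodecahedron
Euler's formula for convex polyhedra: V - E + F = 2
Given: V = 20 vertices and F = 12 faces
Solve for E:
E = V + F - 2 = 20 + 12 - 2 = 30
30 edges


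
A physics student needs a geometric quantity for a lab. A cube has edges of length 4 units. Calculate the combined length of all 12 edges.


Shape: cube
Side s = 4 units
A cube has 12 edges, all equal.
Formula: total edge length = 12 * s
Total = 12 * 4
Total = 48
48 units


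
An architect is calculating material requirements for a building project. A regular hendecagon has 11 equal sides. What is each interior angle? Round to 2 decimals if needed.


Shape: regular hendecagon (11 sides)
Formula: interior angle = (n - 2) * 180 / n
(n - 2) = 9
(n - 2) * 180 = 1620
angle = 1620 / 11
angle = 147.27
147.27 degrees


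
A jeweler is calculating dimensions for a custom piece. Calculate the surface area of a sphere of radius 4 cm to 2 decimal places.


Shape: sphere
Radius r = 4 cm
Formula: SA = 4 * pi * r^2
r^2 = 16
SA = 4 * pi * 16
SA = 64 * pi
SA = 201.06
201.06 cm^2


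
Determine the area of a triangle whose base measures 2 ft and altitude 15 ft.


Shape: triangle
Base b = 2 ft, Height h = 15 ft
Formula: A = (1/2) * b * h
A = 0.5 * 2 * 15
A = 0.5 * 30
A = 15
15 ft^2


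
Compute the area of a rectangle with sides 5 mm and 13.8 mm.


Shape: rectangle
Length l = 5 mm, Width w = 13.8 mm
Formula: A = l * w
A = 5 * 13.8
A = 69
69 mm^2


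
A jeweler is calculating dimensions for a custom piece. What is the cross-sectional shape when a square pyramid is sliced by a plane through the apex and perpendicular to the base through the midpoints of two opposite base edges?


Solid: square pyramid
Cutting plane: through the apex and perpendicular to the base through the midpoints of two opposite base edges
Visualize the intersection of the plane with the solid's surface.
The boundary of the cut region is a isosceles triangle.
isosceles triangle


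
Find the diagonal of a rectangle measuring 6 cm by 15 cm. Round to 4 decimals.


Shape: rectangle (diagonal via Pythagoras)
Sides: 6 cm and 15 cm
Formula: d = sqrt(l^2 + w^2)
l^2 = 36, w^2 = 225
l^2 + w^2 = 261
d = sqrt(261)
d = 16.1555
16.1555 cm


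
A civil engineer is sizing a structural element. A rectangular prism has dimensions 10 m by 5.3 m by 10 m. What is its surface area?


Shape: rectangular prism
l = 10 m, w = 5.3 m, h = 10 m
Formula: SA = 2(lw + lh + wh)
lw = 53, lh = 100, wh = 53
lw + lh + wh = 206
SA = 2 * 206
SA = 412
412 m^2


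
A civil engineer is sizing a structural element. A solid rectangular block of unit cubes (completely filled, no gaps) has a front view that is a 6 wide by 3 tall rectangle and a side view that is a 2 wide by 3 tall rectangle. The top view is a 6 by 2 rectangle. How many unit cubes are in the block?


Orthographic views of a solid rectangular block:
Front view 6 x 3 -> length = 6, height = 3
Side view 2 x 3 -> width = 2, height = 3 (consistent)
Top view 6 x 2 -> confirms length = 6, width = 2
The block is 6 x 2 x 3.
Total unit cubes = 6 * 2 * 3 = 36
36 unit cubes


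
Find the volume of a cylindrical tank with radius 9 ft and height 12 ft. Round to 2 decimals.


Shape: cylinder
Radius r = 9 ft, Height h = 12 ft
Formula: V = pi * r^2 * h
r^2 = 81
V = pi * 81 * 12
V = 972 * pi
V = 3053.63
3053.63 ft^3


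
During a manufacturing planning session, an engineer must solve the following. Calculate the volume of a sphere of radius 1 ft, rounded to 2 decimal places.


Shape: sphere
Radius r = 1 ft
Formula: V = (4/3) * pi * r^3
r^3 = 1
(4/3) * 1 = 1.333333
V = 1.333333 * pi
V = 4.19
4.19 ft^3


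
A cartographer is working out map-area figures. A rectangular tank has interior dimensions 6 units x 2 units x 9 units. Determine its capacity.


Shape: rectangular prism
l = 6 units, w = 2 units, h = 9 units
Formula: V = l * w * h
V = 6 * 2 * 9
V = 12 * 9
V = 108
108 units^3


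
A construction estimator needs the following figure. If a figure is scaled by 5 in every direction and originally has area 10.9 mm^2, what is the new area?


Linear scale factor k = 5
Original area = 10.9 mm^2
Rule: under a linear scaling by k, areas scale by k^2.
k^2 = 5^2 = 25
New area = 10.9 * 25
New area = 272.5
272.5 mm^2


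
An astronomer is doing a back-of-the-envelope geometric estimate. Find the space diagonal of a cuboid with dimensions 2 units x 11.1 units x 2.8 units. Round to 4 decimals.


Shape: rectangular box (space diagonal)
l = 2 units, w = 11.1 units, h = 2.8 units
Visualize: the diagonal of the base, then a right triangle with that diagonal and the height.
Formula: d = sqrt(l^2 + w^2 + h^2)
l^2 + w^2 + h^2 = 4 + 123.21 + 7.84 = 135.05
d = sqrt(135.05)
d = 11.6211
11.6211 units


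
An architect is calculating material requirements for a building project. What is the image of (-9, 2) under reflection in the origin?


Transformation: reflection
Original point: (-9, 2)
Rule for reflection through the origin: (x, y) -> (-x, -y)
Apply: (-9, 2) -> (9, -2)
(9, -2)


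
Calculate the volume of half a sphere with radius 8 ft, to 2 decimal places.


Shape: hemisphere (half of a sphere)
Radius r = 8 ft
Formula: V = (1/2) * (4/3) * pi * r^3 = (2/3) * pi * r^3
r^3 = 512
(2/3) * 512 = 341.333333
V = 341.333333 * pi
V = 1072.33
1072.33 ft^3


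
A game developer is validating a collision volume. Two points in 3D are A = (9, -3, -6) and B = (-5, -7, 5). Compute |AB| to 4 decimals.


3D distance between two points
P1 = (9, -3, -6), P2 = (-5, -7, 5)
Formula: d = sqrt((x2-x1)^2 + (y2-y1)^2 + (z2-z1)^2)
dx = -5 - 9 = -14
dy = -7 - -3 = -4
dz = 5 - -6 = 11
dx^2 + dy^2 + dz^2 = 196 + 16 + 121 = 333
d = sqrt(333)
d = 18.2483
18.2483 units


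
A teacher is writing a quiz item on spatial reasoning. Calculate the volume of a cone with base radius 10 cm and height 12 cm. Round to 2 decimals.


Shape: cone
Radius r = 10 cm, Height h = 12 cm
Formula: V = (1/3) * pi * r^2 * h
r^2 = 100
pi * r^2 * h = pi * 100 * 12 = 1200 * pi
V = 1200 * pi / 3
V = 1256.64
1256.64 cm^3


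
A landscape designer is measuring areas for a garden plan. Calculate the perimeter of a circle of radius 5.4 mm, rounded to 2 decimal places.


Shape: circle
Radius r = 5.4 mm
Formula: C = 2 * pi * r
C = 2 * pi * 5.4
C = 10.8 * pi
C = 33.93
33.93 mm


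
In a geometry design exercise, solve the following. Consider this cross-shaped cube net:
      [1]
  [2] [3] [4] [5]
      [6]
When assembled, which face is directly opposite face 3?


Net: cross layout. Take square 3 as the base (bottom).
Fold the four squares in the horizontal row up around 3: 2 -> left, 4 -> right, 5 wraps to the top.
Fold 1 and 6 up from 3: 1 -> back, 6 -> front.
Opposite pairs are therefore: (1, 6), (2, 4), (3, 5).
Face 3 is opposite face 5.
face 5


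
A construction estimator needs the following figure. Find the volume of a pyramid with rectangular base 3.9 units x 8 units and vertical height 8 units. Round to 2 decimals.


Shape: rectangular pyramid
Base: 3.9 units x 8 units, Height h = 8 units
Formula: V = (1/3) * base_area * h
base_area = 3.9 * 8 = 31.2
base_area * h = 31.2 * 8 = 249.6
V = 249.6 / 3
V = 83.2
83.2 units^3


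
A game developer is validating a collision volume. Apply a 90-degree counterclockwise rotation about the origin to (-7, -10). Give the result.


Transformation: rotation about the origin
Original point: (-7, -10)
Rule for 90 deg counterclockwise: (x, y) -> (-y, x)
Apply: (-7, -10) -> (10, -7)
(10, -7)
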